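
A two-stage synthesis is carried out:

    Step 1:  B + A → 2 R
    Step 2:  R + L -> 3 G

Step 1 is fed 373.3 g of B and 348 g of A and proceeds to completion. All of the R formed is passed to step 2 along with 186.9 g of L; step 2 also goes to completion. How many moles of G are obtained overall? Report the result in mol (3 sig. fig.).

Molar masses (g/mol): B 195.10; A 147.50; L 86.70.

6.47 mol

Step 1:
n(B) = 373.3 / 195.10 = 1.913 mol
n(A) = 348.0 / 147.50 = 2.359 mol
n/ν for B = 1.913/1 = 1.913
n/ν for A = 2.359/1 = 2.359
Smallest n/ν is B → limiting reagent.
n(R) produced = (2/1) × 1.913 = 3.826 mol
Step 2:
n(R) available = 3.826 mol
n(L) = 186.9 / 86.70 = 2.156 mol
n/ν for R = 3.826/1 = 3.826
n/ν for L = 2.156/1 = 2.156
Smallest n/ν is L → limiting reagent.
n(G) = (3/1) × 2.156 = 6.468 mol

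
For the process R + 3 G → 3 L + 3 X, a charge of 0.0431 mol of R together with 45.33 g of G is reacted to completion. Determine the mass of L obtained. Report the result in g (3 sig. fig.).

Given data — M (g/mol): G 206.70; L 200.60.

25.9 g

n(R) = 0.04310 mol
n(G) = 45.33 / 206.70 = 0.2193 mol
n/ν → R: 0.04310, G: 0.07310; R is limiting.
n(L) = (3/1) × 0.04310 = 0.1293 mol
mass = 0.1293 × 200.60 = 25.94 g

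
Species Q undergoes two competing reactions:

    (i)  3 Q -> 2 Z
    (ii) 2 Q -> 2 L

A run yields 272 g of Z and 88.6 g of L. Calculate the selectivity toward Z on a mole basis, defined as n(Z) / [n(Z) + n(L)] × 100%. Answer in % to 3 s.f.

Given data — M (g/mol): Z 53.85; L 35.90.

n(Z) = 272 / 53.85 = 5.051 mol
n(L) = 88.6 / 35.90 = 2.468 mol
selectivity = 5.051/(5.051+2.468) × 100 = 67.18 %

67.2 %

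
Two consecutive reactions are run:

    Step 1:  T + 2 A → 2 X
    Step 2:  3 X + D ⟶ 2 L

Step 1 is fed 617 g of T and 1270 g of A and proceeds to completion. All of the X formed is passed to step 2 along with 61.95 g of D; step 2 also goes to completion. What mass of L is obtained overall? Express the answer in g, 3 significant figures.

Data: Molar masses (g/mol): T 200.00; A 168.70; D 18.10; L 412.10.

Step 1:
n(T) = 617.0 / 200.00 = 3.085 mol
n(A) = 1270 / 168.70 = 7.528 mol
n/ν for T = 3.085/1 = 3.085
n/ν for A = 7.528/2 = 3.764
Smallest n/ν is T → limiting reagent.
n(X) produced = (2/1) × 3.085 = 6.170 mol
Step 2:
n(X) available = 6.170 mol
n(D) = 61.95 / 18.10 = 3.423 mol
n/ν for X = 6.170/3 = 2.057
n/ν for D = 3.423/1 = 3.423
Smallest n/ν is X → limiting reagent.
n(L) = (2/3) × 6.170 = 4.113 mol
mass = 4.113 × 412.10 = 1695 g

1700 g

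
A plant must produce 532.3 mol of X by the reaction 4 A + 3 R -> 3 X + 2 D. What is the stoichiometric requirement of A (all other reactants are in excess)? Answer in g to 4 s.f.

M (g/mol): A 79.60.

n(X) = 532.3 mol
n(A) = (4/3) × 532.3 = 709.7 mol
mass = 709.7 × 79.60 = 56490 g

56490 g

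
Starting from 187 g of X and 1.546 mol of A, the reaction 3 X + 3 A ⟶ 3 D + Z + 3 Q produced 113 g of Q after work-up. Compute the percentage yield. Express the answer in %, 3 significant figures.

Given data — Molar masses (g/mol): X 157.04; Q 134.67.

70.5 %

n(X) = 187.0 / 157.04 = 1.191 mol
n(A) = 1.546 mol
n/ν for X = 1.191/3 = 0.3970
n/ν for A = 1.546/3 = 0.5153
Smallest n/ν is X → limiting reagent.
theoretical n(Q) = (3/3) × 1.191 = 1.191 mol → 160.4 g
% yield = 113 / 160.4 × 100 = 70.45 %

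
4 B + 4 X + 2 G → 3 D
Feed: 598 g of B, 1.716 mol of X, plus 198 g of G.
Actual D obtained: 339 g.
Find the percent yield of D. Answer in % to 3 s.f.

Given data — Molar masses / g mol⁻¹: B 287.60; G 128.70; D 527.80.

49.9 %

n(B) = 598.0 / 287.60 = 2.079 mol
n(X) = 1.716 mol
n(G) = 198.0 / 128.70 = 1.538 mol
n/ν for B = 2.079/4 = 0.5198
n/ν for X = 1.716/4 = 0.4290
n/ν for G = 1.538/2 = 0.7690
Smallest n/ν is X → limiting reagent.
theoretical n(D) = (3/4) × 1.716 = 1.287 mol → 679.3 g
% yield = 339 / 679.3 × 100 = 49.90 %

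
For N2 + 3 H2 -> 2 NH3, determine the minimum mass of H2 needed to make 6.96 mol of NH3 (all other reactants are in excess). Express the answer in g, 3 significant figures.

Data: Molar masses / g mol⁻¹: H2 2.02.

21.1 g

n(NH3) = 6.960 mol
n(H2) = (3/2) × 6.960 = 10.44 mol
mass = 10.44 × 2.02 = 21.09 g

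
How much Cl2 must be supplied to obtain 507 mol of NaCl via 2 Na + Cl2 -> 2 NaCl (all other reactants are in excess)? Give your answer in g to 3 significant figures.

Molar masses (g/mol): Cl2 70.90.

18000 g

n(NaCl) = 507.0 mol
n(Cl2) = (1/2) × 507.0 = 253.5 mol
mass = 253.5 × 70.90 = 17970 g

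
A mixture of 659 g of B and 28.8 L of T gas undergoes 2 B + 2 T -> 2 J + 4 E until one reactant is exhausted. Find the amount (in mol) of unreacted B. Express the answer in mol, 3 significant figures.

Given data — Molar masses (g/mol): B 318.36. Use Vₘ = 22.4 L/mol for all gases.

n(B) = 659.0 / 318.36 = 2.070 mol
n(T) = 28.80 / 22.4 = 1.286 mol
n/ν → B: 1.035, T: 0.6430; T is limiting.
B consumed = (2/2) × 1.286 = 1.286 mol
B remaining = 2.070 − 1.286 = 0.7840 mol

0.784 mol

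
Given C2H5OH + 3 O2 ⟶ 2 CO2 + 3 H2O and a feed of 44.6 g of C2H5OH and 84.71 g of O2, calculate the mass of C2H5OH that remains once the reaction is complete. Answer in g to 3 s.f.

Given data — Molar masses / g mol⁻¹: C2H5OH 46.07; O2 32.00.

3.95 g

n(C2H5OH) = 44.60 / 46.07 = 0.9681 mol
n(O2) = 84.71 / 32.00 = 2.647 mol
n/ν → C2H5OH: 0.9681, O2: 0.8823; O2 is limiting.
C2H5OH consumed = (1/3) × 2.647 = 0.8823 mol
C2H5OH remaining = 0.9681 − 0.8823 = 0.08580 mol
mass = 0.08580 × 46.07 = 3.953 g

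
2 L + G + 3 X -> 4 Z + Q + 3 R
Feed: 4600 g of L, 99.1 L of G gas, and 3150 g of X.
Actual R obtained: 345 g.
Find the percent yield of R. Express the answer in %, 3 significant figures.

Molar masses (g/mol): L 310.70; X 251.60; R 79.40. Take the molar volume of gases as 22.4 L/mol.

n(L) = 4600 / 310.70 = 14.81 mol
n(G) = 99.10 / 22.4 = 4.424 mol
n(X) = 3150 / 251.60 = 12.52 mol
n/ν → L: 7.405, G: 4.424, X: 4.173; X is limiting.
theoretical n(R) = (3/3) × 12.52 = 12.52 mol → 994.1 g
% yield = 345 / 994.1 × 100 = 34.70 %

34.7 %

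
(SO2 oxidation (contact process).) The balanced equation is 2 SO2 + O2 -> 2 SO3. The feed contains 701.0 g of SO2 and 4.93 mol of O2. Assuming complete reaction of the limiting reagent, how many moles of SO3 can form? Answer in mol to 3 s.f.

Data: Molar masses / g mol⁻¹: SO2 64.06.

n(SO2) = 701.0 / 64.06 = 10.94 mol
n(O2) = 4.930 mol
n/ν for SO2 = 10.94/2 = 5.470
n/ν for O2 = 4.930/1 = 4.930
Smallest n/ν is O2 → limiting reagent.
n(SO3) = (2/1) × 4.930 = 9.860 mol

9.86 mol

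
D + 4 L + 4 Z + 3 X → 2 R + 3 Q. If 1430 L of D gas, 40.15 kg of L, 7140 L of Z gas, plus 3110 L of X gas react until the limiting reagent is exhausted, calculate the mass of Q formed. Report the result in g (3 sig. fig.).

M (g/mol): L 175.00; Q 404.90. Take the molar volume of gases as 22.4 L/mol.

n(D) = 1430 / 22.4 = 63.84 mol
n(L) = 40.15×1000 / 175.00 = 229.4 mol
n(Z) = 7140 / 22.4 = 318.8 mol
n(X) = 3110 / 22.4 = 138.8 mol
n/ν → D: 63.84, L: 57.35, Z: 79.70, X: 46.27; X is limiting.
n(Q) = (3/3) × 138.8 = 138.8 mol
mass = 138.8 × 404.90 = 56200 g

56200 g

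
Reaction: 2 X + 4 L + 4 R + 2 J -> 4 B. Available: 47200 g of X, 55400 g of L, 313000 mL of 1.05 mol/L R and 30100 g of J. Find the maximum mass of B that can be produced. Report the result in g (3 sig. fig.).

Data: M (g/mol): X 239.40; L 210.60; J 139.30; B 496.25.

n(X) = 47200 / 239.40 = 197.2 mol
n(L) = 55400 / 210.60 = 263.1 mol
n(R) = 1.05 × 313000/1000 = 328.7 mol
n(J) = 30100 / 139.30 = 216.1 mol
n/ν → X: 98.60, L: 65.78, R: 82.18, J: 108.1; L is limiting.
n(B) = (4/4) × 263.1 = 263.1 mol
mass = 263.1 × 496.25 = 130600 g

131000 g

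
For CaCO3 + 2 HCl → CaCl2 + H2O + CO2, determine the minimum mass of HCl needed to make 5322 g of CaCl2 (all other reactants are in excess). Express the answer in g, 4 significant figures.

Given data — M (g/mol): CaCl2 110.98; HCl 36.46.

n(CaCl2) = 5322 / 110.98 = 47.95 mol
n(HCl) = (2/1) × 47.95 = 95.90 mol
mass = 95.90 × 36.46 = 3497 g

3497 g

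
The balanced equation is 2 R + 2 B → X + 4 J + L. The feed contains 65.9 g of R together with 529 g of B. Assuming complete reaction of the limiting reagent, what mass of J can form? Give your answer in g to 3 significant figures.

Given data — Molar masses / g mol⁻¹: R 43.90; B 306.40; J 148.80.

n(R) = 65.90 / 43.90 = 1.501 mol
n(B) = 529.0 / 306.40 = 1.727 mol
n/ν → R: 0.7505, B: 0.8635; R is limiting.
n(J) = (4/2) × 1.501 = 3.002 mol
mass = 3.002 × 148.80 = 446.7 g

447 g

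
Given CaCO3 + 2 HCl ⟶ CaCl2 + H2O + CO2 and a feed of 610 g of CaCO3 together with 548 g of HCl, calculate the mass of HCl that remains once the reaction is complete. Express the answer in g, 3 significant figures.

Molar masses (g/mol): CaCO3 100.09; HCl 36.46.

n(CaCO3) = 610.0 / 100.09 = 6.095 mol
n(HCl) = 548.0 / 36.46 = 15.03 mol
n/ν for CaCO3 = 6.095/1 = 6.095
n/ν for HCl = 15.03/2 = 7.515
Smallest n/ν is CaCO3 → limiting reagent.
HCl consumed = (2/1) × 6.095 = 12.19 mol
HCl remaining = 15.03 − 12.19 = 2.840 mol
mass = 2.840 × 36.46 = 103.5 g

104 g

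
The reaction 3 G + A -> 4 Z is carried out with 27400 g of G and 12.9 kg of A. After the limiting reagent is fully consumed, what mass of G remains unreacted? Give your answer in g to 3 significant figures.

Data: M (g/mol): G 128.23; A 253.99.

7860 g

n(G) = 27400 / 128.23 = 213.7 mol
n(A) = 12.90×1000 / 253.99 = 50.79 mol
n/ν for G = 213.7/3 = 71.23
n/ν for A = 50.79/1 = 50.79
Smallest n/ν is A → limiting reagent.
G consumed = (3/1) × 50.79 = 152.4 mol
G remaining = 213.7 − 152.4 = 61.30 mol
mass = 61.30 × 128.23 = 7860 g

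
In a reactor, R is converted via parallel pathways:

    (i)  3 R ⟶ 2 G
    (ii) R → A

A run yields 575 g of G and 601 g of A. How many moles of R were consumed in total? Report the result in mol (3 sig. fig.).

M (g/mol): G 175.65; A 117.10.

n(G) = 575 / 175.65 = 3.274 mol
n(A) = 601 / 117.10 = 5.132 mol
n(R) via (i) = (3/2)×3.274 = 4.911 mol
n(R) via (ii) = (1/1)×5.132 = 5.132 mol
total n(R) = 4.911 + 5.132 = 10.04 mol

10.0 mol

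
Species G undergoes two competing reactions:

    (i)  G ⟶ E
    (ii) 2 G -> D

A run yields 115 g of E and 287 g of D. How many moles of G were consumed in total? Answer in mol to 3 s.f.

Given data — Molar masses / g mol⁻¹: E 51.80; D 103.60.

7.76 mol

n(E) = 115 / 51.80 = 2.220 mol
n(D) = 287 / 103.60 = 2.770 mol
n(G) via (i) = (1/1)×2.220 = 2.220 mol
n(G) via (ii) = (2/1)×2.770 = 5.540 mol
total n(G) = 2.220 + 5.540 = 7.760 mol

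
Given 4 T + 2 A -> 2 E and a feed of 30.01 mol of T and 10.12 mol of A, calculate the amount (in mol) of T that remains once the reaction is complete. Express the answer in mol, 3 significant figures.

9.77 mol

n(T) = 30.01 mol
n(A) = 10.12 mol
n/ν → T: 7.503, A: 5.060; A is limiting.
T consumed = (4/2) × 10.12 = 20.24 mol
T remaining = 30.01 − 20.24 = 9.770 mol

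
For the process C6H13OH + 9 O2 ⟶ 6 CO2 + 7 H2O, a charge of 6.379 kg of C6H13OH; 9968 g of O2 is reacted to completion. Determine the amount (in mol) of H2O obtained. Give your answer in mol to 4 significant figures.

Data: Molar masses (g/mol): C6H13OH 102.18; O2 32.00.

242.3 mol

n(C6H13OH) = 6.379×1000 / 102.18 = 62.43 mol
n(O2) = 9968 / 32.00 = 311.5 mol
n/ν for C6H13OH = 62.43/1 = 62.43
n/ν for O2 = 311.5/9 = 34.61
Smallest n/ν is O2 → limiting reagent.
n(H2O) = (7/9) × 311.5 = 242.3 mol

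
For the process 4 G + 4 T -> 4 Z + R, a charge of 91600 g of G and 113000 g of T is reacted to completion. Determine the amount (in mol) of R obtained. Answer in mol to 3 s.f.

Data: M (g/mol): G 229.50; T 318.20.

88.8 mol

n(G) = 91600 / 229.50 = 399.1 mol
n(T) = 113000 / 318.20 = 355.1 mol
n/ν for G = 399.1/4 = 99.78
n/ν for T = 355.1/4 = 88.78
Smallest n/ν is T → limiting reagent.
n(R) = (1/4) × 355.1 = 88.78 mol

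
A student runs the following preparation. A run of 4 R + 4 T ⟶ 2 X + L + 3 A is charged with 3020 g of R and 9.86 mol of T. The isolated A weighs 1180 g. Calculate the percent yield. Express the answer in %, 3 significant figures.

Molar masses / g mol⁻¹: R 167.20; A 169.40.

n(R) = 3020 / 167.20 = 18.06 mol
n(T) = 9.860 mol
n/ν for R = 18.06/4 = 4.515
n/ν for T = 9.860/4 = 2.465
Smallest n/ν is T → limiting reagent.
theoretical n(A) = (3/4) × 9.860 = 7.395 mol → 1253 g
% yield = 1180 / 1253 × 100 = 94.17 %

94.2 %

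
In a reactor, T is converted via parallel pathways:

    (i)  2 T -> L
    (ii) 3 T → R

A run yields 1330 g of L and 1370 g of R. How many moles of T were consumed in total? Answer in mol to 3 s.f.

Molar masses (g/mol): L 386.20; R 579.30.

14.0 mol

n(L) = 1330 / 386.20 = 3.444 mol
n(R) = 1370 / 579.30 = 2.365 mol
n(T) via (i) = (2/1)×3.444 = 6.888 mol
n(T) via (ii) = (3/1)×2.365 = 7.095 mol
total n(T) = 6.888 + 7.095 = 13.98 mol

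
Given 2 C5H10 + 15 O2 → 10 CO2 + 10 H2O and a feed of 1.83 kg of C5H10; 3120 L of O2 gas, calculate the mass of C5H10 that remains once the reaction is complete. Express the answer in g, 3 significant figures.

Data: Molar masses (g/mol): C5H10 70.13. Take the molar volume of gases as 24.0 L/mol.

614 g

n(C5H10) = 1.830×1000 / 70.13 = 26.09 mol
n(O2) = 3120 / 24.0 = 130.0 mol
n/ν for C5H10 = 26.09/2 = 13.05
n/ν for O2 = 130.0/15 = 8.667
Smallest n/ν is O2 → limiting reagent.
C5H10 consumed = (2/15) × 130.0 = 17.33 mol
C5H10 remaining = 26.09 − 17.33 = 8.760 mol
mass = 8.760 × 70.13 = 614.3 g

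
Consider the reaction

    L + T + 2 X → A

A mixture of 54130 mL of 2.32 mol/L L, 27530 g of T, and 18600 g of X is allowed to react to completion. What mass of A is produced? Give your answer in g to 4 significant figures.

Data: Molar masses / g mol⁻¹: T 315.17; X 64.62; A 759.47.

66340 g

n(L) = 2.32 × 54130/1000 = 125.6 mol
n(T) = 27530 / 315.17 = 87.35 mol
n(X) = 18600 / 64.62 = 287.8 mol
n/ν for L = 125.6/1 = 125.6
n/ν for T = 87.35/1 = 87.35
n/ν for X = 287.8/2 = 143.9
Smallest n/ν is T → limiting reagent.
n(A) = (1/1) × 87.35 = 87.35 mol
mass = 87.35 × 759.47 = 66340 g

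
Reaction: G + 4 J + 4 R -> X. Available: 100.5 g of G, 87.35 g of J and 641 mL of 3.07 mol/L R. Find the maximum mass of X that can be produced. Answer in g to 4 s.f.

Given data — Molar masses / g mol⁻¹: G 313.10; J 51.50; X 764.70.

n(G) = 100.5 / 313.10 = 0.3210 mol
n(J) = 87.35 / 51.50 = 1.696 mol
n(R) = 3.07 × 641.0/1000 = 1.968 mol
n/ν for G = 0.3210/1 = 0.3210
n/ν for J = 1.696/4 = 0.4240
n/ν for R = 1.968/4 = 0.4920
Smallest n/ν is G → limiting reagent.
n(X) = (1/1) × 0.3210 = 0.3210 mol
mass = 0.3210 × 764.70 = 245.5 g

245.5 g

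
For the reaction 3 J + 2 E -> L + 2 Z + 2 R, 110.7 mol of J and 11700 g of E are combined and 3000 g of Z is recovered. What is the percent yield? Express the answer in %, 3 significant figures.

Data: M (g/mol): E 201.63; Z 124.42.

41.6 %

n(J) = 110.7 mol
n(E) = 11700 / 201.63 = 58.03 mol
n/ν → J: 36.90, E: 29.02; E is limiting.
theoretical n(Z) = (2/2) × 58.03 = 58.03 mol → 7220 g
% yield = 3000 / 7220 × 100 = 41.55 %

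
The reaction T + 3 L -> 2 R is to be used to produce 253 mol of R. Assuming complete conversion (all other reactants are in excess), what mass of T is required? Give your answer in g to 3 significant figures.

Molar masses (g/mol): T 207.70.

26300 g

n(R) = 253.0 mol
n(T) = (1/2) × 253.0 = 126.5 mol
mass = 126.5 × 207.70 = 26270 g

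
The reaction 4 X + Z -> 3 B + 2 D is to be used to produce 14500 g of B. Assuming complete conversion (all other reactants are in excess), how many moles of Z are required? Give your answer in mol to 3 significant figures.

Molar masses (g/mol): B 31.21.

n(B) = 14500 / 31.21 = 464.6 mol
n(Z) = (1/3) × 464.6 = 154.9 mol

155 mol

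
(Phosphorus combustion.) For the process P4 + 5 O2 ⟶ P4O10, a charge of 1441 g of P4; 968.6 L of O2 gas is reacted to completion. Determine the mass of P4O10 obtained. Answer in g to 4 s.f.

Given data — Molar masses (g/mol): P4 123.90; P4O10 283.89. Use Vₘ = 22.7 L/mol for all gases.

n(P4) = 1441 / 123.90 = 11.63 mol
n(O2) = 968.6 / 22.7 = 42.67 mol
n/ν → P4: 11.63, O2: 8.534; O2 is limiting.
n(P4O10) = (1/5) × 42.67 = 8.534 mol
mass = 8.534 × 283.89 = 2423 g

2423 g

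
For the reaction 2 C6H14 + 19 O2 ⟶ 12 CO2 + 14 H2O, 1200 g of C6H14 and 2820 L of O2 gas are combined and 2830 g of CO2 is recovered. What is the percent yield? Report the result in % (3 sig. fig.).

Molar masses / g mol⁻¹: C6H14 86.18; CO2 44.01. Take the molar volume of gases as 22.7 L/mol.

n(C6H14) = 1200 / 86.18 = 13.92 mol
n(O2) = 2820 / 22.7 = 124.2 mol
n/ν for C6H14 = 13.92/2 = 6.960
n/ν for O2 = 124.2/19 = 6.537
Smallest n/ν is O2 → limiting reagent.
theoretical n(CO2) = (12/19) × 124.2 = 78.44 mol → 3452 g
% yield = 2830 / 3452 × 100 = 81.98 %

82.0 %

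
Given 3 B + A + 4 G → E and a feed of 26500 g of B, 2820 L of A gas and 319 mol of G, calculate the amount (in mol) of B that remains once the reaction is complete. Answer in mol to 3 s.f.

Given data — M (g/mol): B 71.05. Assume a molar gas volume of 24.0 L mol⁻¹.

n(B) = 26500 / 71.05 = 373.0 mol
n(A) = 2820 / 24.0 = 117.5 mol
n(G) = 319.0 mol
n/ν for B = 373.0/3 = 124.3
n/ν for A = 117.5/1 = 117.5
n/ν for G = 319.0/4 = 79.75
Smallest n/ν is G → limiting reagent.
B consumed = (3/4) × 319.0 = 239.3 mol
B remaining = 373.0 − 239.3 = 133.7 mol

134 mol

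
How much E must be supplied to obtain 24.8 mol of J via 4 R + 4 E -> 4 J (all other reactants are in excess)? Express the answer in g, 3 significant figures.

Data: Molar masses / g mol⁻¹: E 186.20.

4620 g

n(J) = 24.80 mol
n(E) = (4/4) × 24.80 = 24.80 mol
mass = 24.80 × 186.20 = 4618 g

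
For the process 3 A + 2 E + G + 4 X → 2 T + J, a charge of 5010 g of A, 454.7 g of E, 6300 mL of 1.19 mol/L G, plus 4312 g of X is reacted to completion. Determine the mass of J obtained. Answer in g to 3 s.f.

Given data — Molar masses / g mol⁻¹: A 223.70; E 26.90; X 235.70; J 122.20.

559 g

n(A) = 5010 / 223.70 = 22.40 mol
n(E) = 454.7 / 26.90 = 16.90 mol
n(G) = 1.19 × 6300/1000 = 7.497 mol
n(X) = 4312 / 235.70 = 18.29 mol
n/ν for A = 22.40/3 = 7.467
n/ν for E = 16.90/2 = 8.450
n/ν for G = 7.497/1 = 7.497
n/ν for X = 18.29/4 = 4.573
Smallest n/ν is X → limiting reagent.
n(J) = (1/4) × 18.29 = 4.573 mol
mass = 4.573 × 122.20 = 558.8 g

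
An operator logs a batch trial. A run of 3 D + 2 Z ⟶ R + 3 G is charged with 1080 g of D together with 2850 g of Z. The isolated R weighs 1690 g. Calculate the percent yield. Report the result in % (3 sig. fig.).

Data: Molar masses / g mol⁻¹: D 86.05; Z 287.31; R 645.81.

62.6 %

n(D) = 1080 / 86.05 = 12.55 mol
n(Z) = 2850 / 287.31 = 9.920 mol
n/ν for D = 12.55/3 = 4.183
n/ν for Z = 9.920/2 = 4.960
Smallest n/ν is D → limiting reagent.
theoretical n(R) = (1/3) × 12.55 = 4.183 mol → 2701 g
% yield = 1690 / 2701 × 100 = 62.57 %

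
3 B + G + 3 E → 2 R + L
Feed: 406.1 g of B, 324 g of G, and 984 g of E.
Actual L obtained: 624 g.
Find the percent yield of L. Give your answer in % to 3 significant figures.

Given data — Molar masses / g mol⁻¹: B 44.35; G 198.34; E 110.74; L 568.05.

n(B) = 406.1 / 44.35 = 9.157 mol
n(G) = 324.0 / 198.34 = 1.634 mol
n(E) = 984.0 / 110.74 = 8.886 mol
n/ν for B = 9.157/3 = 3.052
n/ν for G = 1.634/1 = 1.634
n/ν for E = 8.886/3 = 2.962
Smallest n/ν is G → limiting reagent.
theoretical n(L) = (1/1) × 1.634 = 1.634 mol → 928.2 g
% yield = 624 / 928.2 × 100 = 67.23 %

67.2 %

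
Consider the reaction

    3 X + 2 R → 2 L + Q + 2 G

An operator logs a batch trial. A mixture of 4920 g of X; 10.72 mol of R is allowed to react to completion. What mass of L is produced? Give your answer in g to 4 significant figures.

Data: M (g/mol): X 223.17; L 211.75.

2270 g

n(X) = 4920 / 223.17 = 22.05 mol
n(R) = 10.72 mol
n/ν for X = 22.05/3 = 7.350
n/ν for R = 10.72/2 = 5.360
Smallest n/ν is R → limiting reagent.
n(L) = (2/2) × 10.72 = 10.72 mol
mass = 10.72 × 211.75 = 2270 g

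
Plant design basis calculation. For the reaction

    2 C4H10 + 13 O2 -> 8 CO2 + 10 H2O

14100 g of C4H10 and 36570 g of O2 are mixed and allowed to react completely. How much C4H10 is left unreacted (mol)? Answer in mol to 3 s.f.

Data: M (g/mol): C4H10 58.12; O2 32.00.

66.8 mol

n(C4H10) = 14100 / 58.12 = 242.6 mol
n(O2) = 36570 / 32.00 = 1143 mol
n/ν for C4H10 = 242.6/2 = 121.3
n/ν for O2 = 1143/13 = 87.92
Smallest n/ν is O2 → limiting reagent.
C4H10 consumed = (2/13) × 1143 = 175.8 mol
C4H10 remaining = 242.6 − 175.8 = 66.80 mol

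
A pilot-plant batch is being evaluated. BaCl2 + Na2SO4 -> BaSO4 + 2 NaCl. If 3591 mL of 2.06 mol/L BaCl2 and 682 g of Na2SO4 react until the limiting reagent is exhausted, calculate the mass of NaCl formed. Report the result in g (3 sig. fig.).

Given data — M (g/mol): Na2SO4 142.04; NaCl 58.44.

561 g

n(BaCl2) = 2.06 × 3591/1000 = 7.397 mol
n(Na2SO4) = 682.0 / 142.04 = 4.801 mol
n/ν → BaCl2: 7.397, Na2SO4: 4.801; Na2SO4 is limiting.
n(NaCl) = (2/1) × 4.801 = 9.602 mol
mass = 9.602 × 58.44 = 561.1 g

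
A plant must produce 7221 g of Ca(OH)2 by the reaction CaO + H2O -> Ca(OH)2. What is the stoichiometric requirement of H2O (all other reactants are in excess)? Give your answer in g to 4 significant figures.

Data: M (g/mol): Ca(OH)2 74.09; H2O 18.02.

n(Ca(OH)2) = 7221 / 74.09 = 97.46 mol
n(H2O) = (1/1) × 97.46 = 97.46 mol
mass = 97.46 × 18.02 = 1756 g

1756 g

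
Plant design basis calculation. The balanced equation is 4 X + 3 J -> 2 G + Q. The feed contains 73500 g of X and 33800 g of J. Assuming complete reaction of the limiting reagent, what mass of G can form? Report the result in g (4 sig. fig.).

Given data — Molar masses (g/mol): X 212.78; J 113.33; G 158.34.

27350 g

n(X) = 73500 / 212.78 = 345.4 mol
n(J) = 33800 / 113.33 = 298.2 mol
n/ν → X: 86.35, J: 99.40; X is limiting.
n(G) = (2/4) × 345.4 = 172.7 mol
mass = 172.7 × 158.34 = 27350 g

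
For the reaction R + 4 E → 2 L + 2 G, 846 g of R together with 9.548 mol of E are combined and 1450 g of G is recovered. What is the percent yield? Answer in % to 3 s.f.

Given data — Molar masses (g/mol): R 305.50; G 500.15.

60.7 %

n(R) = 846.0 / 305.50 = 2.769 mol
n(E) = 9.548 mol
n/ν → R: 2.769, E: 2.387; E is limiting.
theoretical n(G) = (2/4) × 9.548 = 4.774 mol → 2388 g
% yield = 1450 / 2388 × 100 = 60.72 %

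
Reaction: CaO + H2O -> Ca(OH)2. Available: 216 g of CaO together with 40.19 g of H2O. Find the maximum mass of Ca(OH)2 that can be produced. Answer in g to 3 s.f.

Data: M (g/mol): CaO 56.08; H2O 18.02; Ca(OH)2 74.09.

n(CaO) = 216.0 / 56.08 = 3.852 mol
n(H2O) = 40.19 / 18.02 = 2.230 mol
n/ν for CaO = 3.852/1 = 3.852
n/ν for H2O = 2.230/1 = 2.230
Smallest n/ν is H2O → limiting reagent.
n(Ca(OH)2) = (1/1) × 2.230 = 2.230 mol
mass = 2.230 × 74.09 = 165.2 g

165 g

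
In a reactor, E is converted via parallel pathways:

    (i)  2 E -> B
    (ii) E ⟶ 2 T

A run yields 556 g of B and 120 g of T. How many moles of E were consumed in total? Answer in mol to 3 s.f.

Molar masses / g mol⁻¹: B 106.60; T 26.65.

12.7 mol

n(B) = 556 / 106.60 = 5.216 mol
n(T) = 120 / 26.65 = 4.503 mol
n(E) via (i) = (2/1)×5.216 = 10.43 mol
n(E) via (ii) = (1/2)×4.503 = 2.252 mol
total n(E) = 10.43 + 2.252 = 12.68 mol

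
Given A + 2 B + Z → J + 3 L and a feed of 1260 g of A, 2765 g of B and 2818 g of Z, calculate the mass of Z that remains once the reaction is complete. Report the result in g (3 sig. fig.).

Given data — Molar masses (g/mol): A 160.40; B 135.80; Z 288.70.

550 g

n(A) = 1260 / 160.40 = 7.855 mol
n(B) = 2765 / 135.80 = 20.36 mol
n(Z) = 2818 / 288.70 = 9.761 mol
n/ν for A = 7.855/1 = 7.855
n/ν for B = 20.36/2 = 10.18
n/ν for Z = 9.761/1 = 9.761
Smallest n/ν is A → limiting reagent.
Z consumed = (1/1) × 7.855 = 7.855 mol
Z remaining = 9.761 − 7.855 = 1.906 mol
mass = 1.906 × 288.70 = 550.3 g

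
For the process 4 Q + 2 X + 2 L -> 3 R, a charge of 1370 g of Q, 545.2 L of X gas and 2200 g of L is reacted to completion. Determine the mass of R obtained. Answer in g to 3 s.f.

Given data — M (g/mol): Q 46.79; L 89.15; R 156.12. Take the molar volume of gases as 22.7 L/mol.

3430 g

n(Q) = 1370 / 46.79 = 29.28 mol
n(X) = 545.2 / 22.7 = 24.02 mol
n(L) = 2200 / 89.15 = 24.68 mol
n/ν for Q = 29.28/4 = 7.320
n/ν for X = 24.02/2 = 12.01
n/ν for L = 24.68/2 = 12.34
Smallest n/ν is Q → limiting reagent.
n(R) = (3/4) × 29.28 = 21.96 mol
mass = 21.96 × 156.12 = 3428 g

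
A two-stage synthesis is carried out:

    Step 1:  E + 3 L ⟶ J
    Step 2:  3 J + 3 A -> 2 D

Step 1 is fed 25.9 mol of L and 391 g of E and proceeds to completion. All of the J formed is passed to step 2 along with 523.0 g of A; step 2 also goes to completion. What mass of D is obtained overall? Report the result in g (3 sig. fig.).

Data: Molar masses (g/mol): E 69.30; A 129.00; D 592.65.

Step 1:
n(L) = 25.90 mol
n(E) = 391.0 / 69.30 = 5.642 mol
n/ν for L = 25.90/3 = 8.633
n/ν for E = 5.642/1 = 5.642
Smallest n/ν is E → limiting reagent.
n(J) produced = (1/1) × 5.642 = 5.642 mol
Step 2:
n(J) available = 5.642 mol
n(A) = 523.0 / 129.00 = 4.054 mol
n/ν for J = 5.642/3 = 1.881
n/ν for A = 4.054/3 = 1.351
Smallest n/ν is A → limiting reagent.
n(D) = (2/3) × 4.054 = 2.703 mol
mass = 2.703 × 592.65 = 1602 g

1600 g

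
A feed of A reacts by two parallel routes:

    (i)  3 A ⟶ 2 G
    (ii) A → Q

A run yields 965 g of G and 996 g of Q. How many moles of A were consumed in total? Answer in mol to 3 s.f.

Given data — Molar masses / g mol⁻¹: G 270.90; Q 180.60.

10.9 mol

n(G) = 965 / 270.90 = 3.562 mol
n(Q) = 996 / 180.60 = 5.515 mol
n(A) via (i) = (3/2)×3.562 = 5.343 mol
n(A) via (ii) = (1/1)×5.515 = 5.515 mol
total n(A) = 5.343 + 5.515 = 10.86 mol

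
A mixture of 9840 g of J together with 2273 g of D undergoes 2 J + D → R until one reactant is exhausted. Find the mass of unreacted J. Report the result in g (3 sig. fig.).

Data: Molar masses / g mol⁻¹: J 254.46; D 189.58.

3740 g

n(J) = 9840 / 254.46 = 38.67 mol
n(D) = 2273 / 189.58 = 11.99 mol
n/ν for J = 38.67/2 = 19.34
n/ν for D = 11.99/1 = 11.99
Smallest n/ν is D → limiting reagent.
J consumed = (2/1) × 11.99 = 23.98 mol
J remaining = 38.67 − 23.98 = 14.69 mol
mass = 14.69 × 254.46 = 3738 g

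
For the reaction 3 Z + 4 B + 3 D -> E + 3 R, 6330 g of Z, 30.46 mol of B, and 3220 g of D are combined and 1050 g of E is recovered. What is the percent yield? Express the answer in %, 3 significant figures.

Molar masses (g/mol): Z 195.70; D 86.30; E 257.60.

n(Z) = 6330 / 195.70 = 32.35 mol
n(B) = 30.46 mol
n(D) = 3220 / 86.30 = 37.31 mol
n/ν for Z = 32.35/3 = 10.78
n/ν for B = 30.46/4 = 7.615
n/ν for D = 37.31/3 = 12.44
Smallest n/ν is B → limiting reagent.
theoretical n(E) = (1/4) × 30.46 = 7.615 mol → 1962 g
% yield = 1050 / 1962 × 100 = 53.52 %

53.5 %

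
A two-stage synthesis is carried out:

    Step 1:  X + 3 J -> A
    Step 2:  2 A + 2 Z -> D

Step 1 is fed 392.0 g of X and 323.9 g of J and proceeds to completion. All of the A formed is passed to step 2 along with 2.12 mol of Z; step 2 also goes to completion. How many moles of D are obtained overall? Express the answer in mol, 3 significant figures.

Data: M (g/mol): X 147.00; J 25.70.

1.06 mol

Step 1:
n(X) = 392.0 / 147.00 = 2.667 mol
n(J) = 323.9 / 25.70 = 12.60 mol
n/ν for X = 2.667/1 = 2.667
n/ν for J = 12.60/3 = 4.200
Smallest n/ν is X → limiting reagent.
n(A) produced = (1/1) × 2.667 = 2.667 mol
Step 2:
n(A) available = 2.667 mol
n(Z) = 2.120 mol
n/ν for A = 2.667/2 = 1.334
n/ν for Z = 2.120/2 = 1.060
Smallest n/ν is Z → limiting reagent.
n(D) = (1/2) × 2.120 = 1.060 mol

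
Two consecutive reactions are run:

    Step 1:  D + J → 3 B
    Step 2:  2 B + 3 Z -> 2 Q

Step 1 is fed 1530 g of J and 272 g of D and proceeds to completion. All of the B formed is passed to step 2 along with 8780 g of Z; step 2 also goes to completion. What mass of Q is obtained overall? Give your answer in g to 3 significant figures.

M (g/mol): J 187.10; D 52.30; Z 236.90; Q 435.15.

Step 1:
n(J) = 1530 / 187.10 = 8.177 mol
n(D) = 272.0 / 52.30 = 5.201 mol
n/ν for J = 8.177/1 = 8.177
n/ν for D = 5.201/1 = 5.201
Smallest n/ν is D → limiting reagent.
n(B) produced = (3/1) × 5.201 = 15.60 mol
Step 2:
n(B) available = 15.60 mol
n(Z) = 8780 / 236.90 = 37.06 mol
n/ν for B = 15.60/2 = 7.800
n/ν for Z = 37.06/3 = 12.35
Smallest n/ν is B → limiting reagent.
n(Q) = (2/2) × 15.60 = 15.60 mol
mass = 15.60 × 435.15 = 6788 g

6790 g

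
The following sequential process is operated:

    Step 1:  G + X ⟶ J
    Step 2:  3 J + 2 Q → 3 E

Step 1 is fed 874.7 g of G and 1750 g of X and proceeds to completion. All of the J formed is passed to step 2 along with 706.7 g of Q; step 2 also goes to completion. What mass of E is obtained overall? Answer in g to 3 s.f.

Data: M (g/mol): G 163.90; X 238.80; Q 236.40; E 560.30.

2510 g

Step 1:
n(G) = 874.7 / 163.90 = 5.337 mol
n(X) = 1750 / 238.80 = 7.328 mol
n/ν for G = 5.337/1 = 5.337
n/ν for X = 7.328/1 = 7.328
Smallest n/ν is G → limiting reagent.
n(J) produced = (1/1) × 5.337 = 5.337 mol
Step 2:
n(J) available = 5.337 mol
n(Q) = 706.7 / 236.40 = 2.989 mol
n/ν for J = 5.337/3 = 1.779
n/ν for Q = 2.989/2 = 1.495
Smallest n/ν is Q → limiting reagent.
n(E) = (3/2) × 2.989 = 4.484 mol
mass = 4.484 × 560.30 = 2512 g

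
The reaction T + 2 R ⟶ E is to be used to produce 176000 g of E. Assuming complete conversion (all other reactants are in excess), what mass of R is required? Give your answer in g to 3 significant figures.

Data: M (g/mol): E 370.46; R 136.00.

129000 g

n(E) = 176000 / 370.46 = 475.1 mol
n(R) = (2/1) × 475.1 = 950.2 mol
mass = 950.2 × 136.00 = 129200 g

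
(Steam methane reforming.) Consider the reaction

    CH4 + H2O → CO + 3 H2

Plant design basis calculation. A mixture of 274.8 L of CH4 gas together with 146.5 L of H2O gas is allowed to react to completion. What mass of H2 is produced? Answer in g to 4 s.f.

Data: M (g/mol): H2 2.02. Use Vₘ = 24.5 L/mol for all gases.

n(CH4) = 274.8 / 24.5 = 11.22 mol
n(H2O) = 146.5 / 24.5 = 5.980 mol
n/ν → CH4: 11.22, H2O: 5.980; H2O is limiting.
n(H2) = (3/1) × 5.980 = 17.94 mol
mass = 17.94 × 2.02 = 36.24 g

36.24 g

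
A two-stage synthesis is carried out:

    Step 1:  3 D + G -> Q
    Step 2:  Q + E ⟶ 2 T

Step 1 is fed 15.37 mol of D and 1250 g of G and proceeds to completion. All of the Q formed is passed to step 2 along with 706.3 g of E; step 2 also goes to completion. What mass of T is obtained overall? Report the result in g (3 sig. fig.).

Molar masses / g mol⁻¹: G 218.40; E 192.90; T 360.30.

Step 1:
n(D) = 15.37 mol
n(G) = 1250 / 218.40 = 5.723 mol
n/ν for D = 15.37/3 = 5.123
n/ν for G = 5.723/1 = 5.723
Smallest n/ν is D → limiting reagent.
n(Q) produced = (1/3) × 15.37 = 5.123 mol
Step 2:
n(Q) available = 5.123 mol
n(E) = 706.3 / 192.90 = 3.661 mol
n/ν for Q = 5.123/1 = 5.123
n/ν for E = 3.661/1 = 3.661
Smallest n/ν is E → limiting reagent.
n(T) = (2/1) × 3.661 = 7.322 mol
mass = 7.322 × 360.30 = 2638 g

2640 g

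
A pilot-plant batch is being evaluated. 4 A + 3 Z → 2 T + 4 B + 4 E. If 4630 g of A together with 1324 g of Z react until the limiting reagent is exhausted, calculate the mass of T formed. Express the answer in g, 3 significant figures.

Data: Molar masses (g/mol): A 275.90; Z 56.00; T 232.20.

n(A) = 4630 / 275.90 = 16.78 mol
n(Z) = 1324 / 56.00 = 23.64 mol
n/ν → A: 4.195, Z: 7.880; A is limiting.
n(T) = (2/4) × 16.78 = 8.390 mol
mass = 8.390 × 232.20 = 1948 g

1950 g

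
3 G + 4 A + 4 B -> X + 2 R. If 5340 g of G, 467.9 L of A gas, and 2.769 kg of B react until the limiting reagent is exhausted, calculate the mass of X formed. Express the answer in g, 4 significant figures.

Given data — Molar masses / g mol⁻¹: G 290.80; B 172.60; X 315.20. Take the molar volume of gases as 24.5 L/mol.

1264 g

n(G) = 5340 / 290.80 = 18.36 mol
n(A) = 467.9 / 24.5 = 19.10 mol
n(B) = 2.769×1000 / 172.60 = 16.04 mol
n/ν for G = 18.36/3 = 6.120
n/ν for A = 19.10/4 = 4.775
n/ν for B = 16.04/4 = 4.010
Smallest n/ν is B → limiting reagent.
n(X) = (1/4) × 16.04 = 4.010 mol
mass = 4.010 × 315.20 = 1264 g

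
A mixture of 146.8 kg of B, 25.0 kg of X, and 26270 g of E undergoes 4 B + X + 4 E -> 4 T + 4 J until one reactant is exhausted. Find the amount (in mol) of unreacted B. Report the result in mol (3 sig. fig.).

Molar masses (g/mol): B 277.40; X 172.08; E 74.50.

177 mol

n(B) = 146.8×1000 / 277.40 = 529.2 mol
n(X) = 25.00×1000 / 172.08 = 145.3 mol
n(E) = 26270 / 74.50 = 352.6 mol
n/ν for B = 529.2/4 = 132.3
n/ν for X = 145.3/1 = 145.3
n/ν for E = 352.6/4 = 88.15
Smallest n/ν is E → limiting reagent.
B consumed = (4/4) × 352.6 = 352.6 mol
B remaining = 529.2 − 352.6 = 176.6 mol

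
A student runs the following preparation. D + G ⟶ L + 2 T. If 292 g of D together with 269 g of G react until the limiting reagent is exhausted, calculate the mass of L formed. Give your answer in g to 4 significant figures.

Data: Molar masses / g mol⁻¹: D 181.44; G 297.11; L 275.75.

n(D) = 292.0 / 181.44 = 1.609 mol
n(G) = 269.0 / 297.11 = 0.9054 mol
n/ν for D = 1.609/1 = 1.609
n/ν for G = 0.9054/1 = 0.9054
Smallest n/ν is G → limiting reagent.
n(L) = (1/1) × 0.9054 = 0.9054 mol
mass = 0.9054 × 275.75 = 249.7 g

249.7 g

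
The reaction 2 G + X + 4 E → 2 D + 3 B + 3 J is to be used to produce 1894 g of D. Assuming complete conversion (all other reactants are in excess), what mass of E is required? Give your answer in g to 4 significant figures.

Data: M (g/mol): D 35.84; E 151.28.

15990 g

n(D) = 1894 / 35.84 = 52.85 mol
n(E) = (4/2) × 52.85 = 105.7 mol
mass = 105.7 × 151.28 = 15990 g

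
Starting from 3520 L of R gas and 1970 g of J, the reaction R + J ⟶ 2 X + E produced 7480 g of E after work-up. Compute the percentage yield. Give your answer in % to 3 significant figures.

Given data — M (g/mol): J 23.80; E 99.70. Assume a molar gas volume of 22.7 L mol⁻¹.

90.6 %

n(R) = 3520 / 22.7 = 155.1 mol
n(J) = 1970 / 23.80 = 82.77 mol
n/ν for R = 155.1/1 = 155.1
n/ν for J = 82.77/1 = 82.77
Smallest n/ν is J → limiting reagent.
theoretical n(E) = (1/1) × 82.77 = 82.77 mol → 8252 g
% yield = 7480 / 8252 × 100 = 90.64 %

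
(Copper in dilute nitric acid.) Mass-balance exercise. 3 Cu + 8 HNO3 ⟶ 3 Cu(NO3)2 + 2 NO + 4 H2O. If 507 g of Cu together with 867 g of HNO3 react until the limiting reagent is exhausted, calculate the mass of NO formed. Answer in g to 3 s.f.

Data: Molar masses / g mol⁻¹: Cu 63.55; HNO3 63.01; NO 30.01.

n(Cu) = 507.0 / 63.55 = 7.978 mol
n(HNO3) = 867.0 / 63.01 = 13.76 mol
n/ν for Cu = 7.978/3 = 2.659
n/ν for HNO3 = 13.76/8 = 1.720
Smallest n/ν is HNO3 → limiting reagent.
n(NO) = (2/8) × 13.76 = 3.440 mol
mass = 3.440 × 30.01 = 103.2 g

103 g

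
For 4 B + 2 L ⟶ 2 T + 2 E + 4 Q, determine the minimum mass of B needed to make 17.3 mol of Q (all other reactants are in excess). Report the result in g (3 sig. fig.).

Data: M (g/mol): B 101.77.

1760 g

n(Q) = 17.30 mol
n(B) = (4/4) × 17.30 = 17.30 mol
mass = 17.30 × 101.77 = 1761 g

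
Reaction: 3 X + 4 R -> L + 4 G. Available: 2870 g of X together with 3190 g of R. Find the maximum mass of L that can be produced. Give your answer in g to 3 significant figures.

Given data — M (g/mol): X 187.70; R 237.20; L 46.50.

n(X) = 2870 / 187.70 = 15.29 mol
n(R) = 3190 / 237.20 = 13.45 mol
n/ν for X = 15.29/3 = 5.097
n/ν for R = 13.45/4 = 3.363
Smallest n/ν is R → limiting reagent.
n(L) = (1/4) × 13.45 = 3.363 mol
mass = 3.363 × 46.50 = 156.4 g

156 g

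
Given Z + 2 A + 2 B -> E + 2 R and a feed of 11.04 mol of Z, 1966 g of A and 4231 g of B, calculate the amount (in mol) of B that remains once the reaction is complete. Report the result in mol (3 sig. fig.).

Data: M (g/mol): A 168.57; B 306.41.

n(Z) = 11.04 mol
n(A) = 1966 / 168.57 = 11.66 mol
n(B) = 4231 / 306.41 = 13.81 mol
n/ν for Z = 11.04/1 = 11.04
n/ν for A = 11.66/2 = 5.830
n/ν for B = 13.81/2 = 6.905
Smallest n/ν is A → limiting reagent.
B consumed = (2/2) × 11.66 = 11.66 mol
B remaining = 13.81 − 11.66 = 2.150 mol

2.15 mol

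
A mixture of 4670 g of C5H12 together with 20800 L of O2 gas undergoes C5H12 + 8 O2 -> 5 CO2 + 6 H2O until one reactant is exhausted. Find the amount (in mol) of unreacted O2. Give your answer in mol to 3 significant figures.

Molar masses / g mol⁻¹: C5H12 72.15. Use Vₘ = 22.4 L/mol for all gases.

n(C5H12) = 4670 / 72.15 = 64.73 mol
n(O2) = 20800 / 22.4 = 928.6 mol
n/ν for C5H12 = 64.73/1 = 64.73
n/ν for O2 = 928.6/8 = 116.1
Smallest n/ν is C5H12 → limiting reagent.
O2 consumed = (8/1) × 64.73 = 517.8 mol
O2 remaining = 928.6 − 517.8 = 410.8 mol

411 mol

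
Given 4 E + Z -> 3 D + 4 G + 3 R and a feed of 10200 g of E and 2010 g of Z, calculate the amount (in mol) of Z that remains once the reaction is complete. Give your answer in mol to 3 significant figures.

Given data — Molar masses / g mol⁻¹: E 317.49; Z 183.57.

n(E) = 10200 / 317.49 = 32.13 mol
n(Z) = 2010 / 183.57 = 10.95 mol
n/ν for E = 32.13/4 = 8.033
n/ν for Z = 10.95/1 = 10.95
Smallest n/ν is E → limiting reagent.
Z consumed = (1/4) × 32.13 = 8.033 mol
Z remaining = 10.95 − 8.033 = 2.917 mol

2.92 mol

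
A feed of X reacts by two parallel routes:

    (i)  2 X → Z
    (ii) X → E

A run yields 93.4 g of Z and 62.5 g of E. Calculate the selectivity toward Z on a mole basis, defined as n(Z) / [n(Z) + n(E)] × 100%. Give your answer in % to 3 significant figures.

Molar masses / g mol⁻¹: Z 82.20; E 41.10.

n(Z) = 93.4 / 82.20 = 1.136 mol
n(E) = 62.5 / 41.10 = 1.521 mol
selectivity = 1.136/(1.136+1.521) × 100 = 42.75 %

42.8 %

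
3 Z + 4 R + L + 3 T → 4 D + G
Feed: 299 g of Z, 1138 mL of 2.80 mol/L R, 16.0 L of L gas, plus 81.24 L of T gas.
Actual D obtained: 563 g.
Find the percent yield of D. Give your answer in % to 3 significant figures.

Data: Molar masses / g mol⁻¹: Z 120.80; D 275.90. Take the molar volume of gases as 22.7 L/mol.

n(Z) = 299.0 / 120.80 = 2.475 mol
n(R) = 2.80 × 1138/1000 = 3.186 mol
n(L) = 16.00 / 22.7 = 0.7048 mol
n(T) = 81.24 / 22.7 = 3.579 mol
n/ν for Z = 2.475/3 = 0.8250
n/ν for R = 3.186/4 = 0.7965
n/ν for L = 0.7048/1 = 0.7048
n/ν for T = 3.579/3 = 1.193
Smallest n/ν is L → limiting reagent.
theoretical n(D) = (4/1) × 0.7048 = 2.819 mol → 777.8 g
% yield = 563 / 777.8 × 100 = 72.38 %

72.4 %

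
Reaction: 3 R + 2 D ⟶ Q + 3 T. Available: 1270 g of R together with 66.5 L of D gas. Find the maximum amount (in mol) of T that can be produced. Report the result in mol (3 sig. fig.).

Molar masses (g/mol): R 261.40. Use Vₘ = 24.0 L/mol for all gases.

n(R) = 1270 / 261.40 = 4.858 mol
n(D) = 66.50 / 24.0 = 2.771 mol
n/ν for R = 4.858/3 = 1.619
n/ν for D = 2.771/2 = 1.386
Smallest n/ν is D → limiting reagent.
n(T) = (3/2) × 2.771 = 4.157 mol

4.16 mol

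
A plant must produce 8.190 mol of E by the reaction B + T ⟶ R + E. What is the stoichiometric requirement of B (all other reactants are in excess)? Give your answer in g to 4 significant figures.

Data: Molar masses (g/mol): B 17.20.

n(E) = 8.190 mol
n(B) = (1/1) × 8.190 = 8.190 mol
mass = 8.190 × 17.20 = 140.9 g

140.9 g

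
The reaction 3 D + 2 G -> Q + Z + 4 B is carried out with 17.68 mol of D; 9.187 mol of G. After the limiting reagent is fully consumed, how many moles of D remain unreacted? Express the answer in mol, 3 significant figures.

n(D) = 17.68 mol
n(G) = 9.187 mol
n/ν for D = 17.68/3 = 5.893
n/ν for G = 9.187/2 = 4.594
Smallest n/ν is G → limiting reagent.
D consumed = (3/2) × 9.187 = 13.78 mol
D remaining = 17.68 − 13.78 = 3.900 mol

3.90 mol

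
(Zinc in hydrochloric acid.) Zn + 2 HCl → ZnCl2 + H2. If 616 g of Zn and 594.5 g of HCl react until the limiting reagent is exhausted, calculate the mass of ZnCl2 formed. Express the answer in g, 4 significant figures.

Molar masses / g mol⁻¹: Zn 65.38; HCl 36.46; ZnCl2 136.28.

n(Zn) = 616.0 / 65.38 = 9.422 mol
n(HCl) = 594.5 / 36.46 = 16.31 mol
n/ν for Zn = 9.422/1 = 9.422
n/ν for HCl = 16.31/2 = 8.155
Smallest n/ν is HCl → limiting reagent.
n(ZnCl2) = (1/2) × 16.31 = 8.155 mol
mass = 8.155 × 136.28 = 1111 g

1111 g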